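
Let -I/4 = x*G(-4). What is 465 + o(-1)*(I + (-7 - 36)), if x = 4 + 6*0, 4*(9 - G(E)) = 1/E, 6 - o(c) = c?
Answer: -851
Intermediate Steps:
o(c) = 6 - c
G(E) = 9 - 1/(4*E)
x = 4 (x = 4 + 0 = 4)
I = -145 (I = -16*(9 - ¼/(-4)) = -16*(9 - ¼*(-¼)) = -16*(9 + 1/16) = -16*145/16 = -4*145/4 = -145)
465 + o(-1)*(I + (-7 - 36)) = 465 + (6 - 1*(-1))*(-145 + (-7 - 36)) = 465 + (6 + 1)*(-145 - 43) = 465 + 7*(-188) = 465 - 1316 = -851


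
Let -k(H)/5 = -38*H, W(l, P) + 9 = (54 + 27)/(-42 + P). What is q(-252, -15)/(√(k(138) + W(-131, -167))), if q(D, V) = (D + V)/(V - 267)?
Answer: 89*√1144905762/514933692 ≈ 0.0058482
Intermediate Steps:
q(D, V) = (D + V)/(-267 + V)
W(l, P) = -9 + 81/(-42 + P) (W(l, P) = -9 + (54 + 27)/(-42 + P) = -9 + 81/(-42 + P))
k(H) = 190*H (k(H) = -(-190)*H = 190*H)
q(-252, -15)/(√(k(138) + W(-131, -167))) = ((-252 - 15)/(-267 - 15))/(√(190*138 + 9*(51 - 1*(-167))/(-42 - 167))) = (-267/(-282))/(√(26220 + 9*(51 + 167)/(-209))) = (-1/282*(-267))/(√(26220 + 9*(-1/209)*218)) = 89/(94*(√(26220 - 1962/209))) = 89/(94*(√(5478018/209))) = 89/(94*((√1144905762/209))) = 89*(√1144905762/5478018)/94 = 89*√1144905762/514933692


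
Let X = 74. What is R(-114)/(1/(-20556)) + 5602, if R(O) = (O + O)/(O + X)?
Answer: -557836/5 ≈ -1.1157e+5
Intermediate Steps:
R(O) = 2*O/(74 + O) (R(O) = (O + O)/(O + 74) = (2*O)/(74 + O) = 2*O/(74 + O))
R(-114)/(1/(-20556)) + 5602 = (2*(-114)/(74 - 114))/(1/(-20556)) + 5602 = (2*(-114)/(-40))/(-1/20556) + 5602 = (2*(-114)*(-1/40))*(-20556) + 5602 = (57/10)*(-20556) + 5602 = -585846/5 + 5602 = -557836/5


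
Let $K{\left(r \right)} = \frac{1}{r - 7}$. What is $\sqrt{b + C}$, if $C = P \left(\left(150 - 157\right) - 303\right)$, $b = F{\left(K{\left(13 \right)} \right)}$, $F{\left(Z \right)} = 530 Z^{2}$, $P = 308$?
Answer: $\frac{5 i \sqrt{137470}}{6} \approx 308.97 i$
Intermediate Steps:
$K{\left(r \right)} = \frac{1}{-7 + r}$
$b = \frac{265}{18}$ ($b = 530 \left(\frac{1}{-7 + 13}\right)^{2} = 530 \left(\frac{1}{6}\right)^{2} = \frac{530}{36} = 530 \cdot \frac{1}{36} = \frac{265}{18} \approx 14.722$)
$C = -95480$ ($C = 308 \left(\left(150 - 157\right) - 303\right) = 308 \left(-7 - 303\right) = 308 \left(-310\right) = -95480$)
$\sqrt{b + C} = \sqrt{\frac{265}{18} - 95480} = \sqrt{- \frac{1718375}{18}} = \frac{5 i \sqrt{137470}}{6}$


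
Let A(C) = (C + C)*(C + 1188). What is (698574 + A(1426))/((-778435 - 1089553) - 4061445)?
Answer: -8153702/5929433 ≈ -1.3751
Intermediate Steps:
A(C) = 2*C*(1188 + C) (A(C) = (2*C)*(1188 + C) = 2*C*(1188 + C))
(698574 + A(1426))/((-778435 - 1089553) - 4061445) = (698574 + 2*1426*(1188 + 1426))/((-778435 - 1089553) - 4061445) = (698574 + 2*1426*2614)/(-1867988 - 4061445) = (698574 + 7455128)/(-5929433) = 8153702*(-1/5929433) = -8153702/5929433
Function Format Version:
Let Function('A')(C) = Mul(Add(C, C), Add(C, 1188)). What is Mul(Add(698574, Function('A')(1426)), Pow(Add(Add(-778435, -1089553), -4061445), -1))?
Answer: Rational(-8153702, 5929433) ≈ -1.3751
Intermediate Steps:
Function('A')(C) = Mul(2, C, Add(1188, C)) (Function('A')(C) = Mul(Mul(2, C), Add(1188, C)) = Mul(2, C, Add(1188, C)))
Mul(Add(698574, Function('A')(1426)), Pow(Add(Add(-778435, -1089553), -4061445), -1)) = Mul(Add(698574, Mul(2, 1426, Add(1188, 1426))), Pow(Add(Add(-778435, -1089553), -4061445), -1)) = Mul(Add(698574, Mul(2, 1426, 2614)), Pow(Add(-1867988, -4061445), -1)) = Mul(Add(698574, 7455128), Pow(-5929433, -1)) = Mul(8153702, Rational(-1, 5929433)) = Rational(-8153702, 5929433)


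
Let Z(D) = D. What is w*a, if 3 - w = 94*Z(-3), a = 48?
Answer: 13680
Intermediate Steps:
w = 285 (w = 3 - 94*(-3) = 3 - 1*(-282) = 3 + 282 = 285)
w*a = 285*48 = 13680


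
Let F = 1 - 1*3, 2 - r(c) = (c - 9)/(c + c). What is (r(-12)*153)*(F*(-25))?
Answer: 34425/4 ≈ 8606.3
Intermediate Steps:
r(c) = 2 - (-9 + c)/(2*c) (r(c) = 2 - (c - 9)/(c + c) = 2 - (-9 + c)/(2*c))
F = -2 (F = 1 - 3 = -2)
(r(-12)*153)*(F*(-25)) = (((3/2)*(3 - 12)/(-12))*153)*(-2*(-25)) = (((3/2)*(-1/12)*(-9))*153)*50 = ((9/8)*153)*50 = (1377/8)*50 = 34425/4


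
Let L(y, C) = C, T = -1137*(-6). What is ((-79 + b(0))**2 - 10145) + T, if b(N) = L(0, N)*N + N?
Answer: 2918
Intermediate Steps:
T = 6822
b(N) = N + N**2 (b(N) = N*N + N = N**2 + N = N + N**2)
((-79 + b(0))**2 - 10145) + T = ((-79 + 0*(1 + 0))**2 - 10145) + 6822 = ((-79 + 0*1)**2 - 10145) + 6822 = ((-79 + 0)**2 - 10145) + 6822 = ((-79)**2 - 10145) + 6822 = (6241 - 10145) + 6822 = -3904 + 6822 = 2918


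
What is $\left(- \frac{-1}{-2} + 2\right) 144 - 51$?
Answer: $165$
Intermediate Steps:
$\left(- \frac{-1}{-2} + 2\right) 144 - 51 = \left(- \frac{\left(-1\right) \left(-1\right)}{2} + 2\right) 144 - 51 = \left(\left(-1\right) \frac{1}{2} + 2\right) 144 - 51 = \left(- \frac{1}{2} + 2\right) 144 - 51 = \frac{3}{2} \cdot 144 - 51 = 216 - 51 = 165$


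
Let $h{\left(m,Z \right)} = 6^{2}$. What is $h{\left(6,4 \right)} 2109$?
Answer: $75924$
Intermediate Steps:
$h{\left(m,Z \right)} = 36$
$h{\left(6,4 \right)} 2109 = 36 \cdot 2109 = 75924$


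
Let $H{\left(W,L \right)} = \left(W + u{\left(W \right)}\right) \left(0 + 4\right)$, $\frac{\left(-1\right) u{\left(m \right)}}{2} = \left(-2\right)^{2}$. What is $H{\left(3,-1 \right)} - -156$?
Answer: $136$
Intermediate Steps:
$u{\left(m \right)} = -8$ ($u{\left(m \right)} = - 2 \left(-2\right)^{2} = \left(-2\right) 4 = -8$)
$H{\left(W,L \right)} = -32 + 4 W$ ($H{\left(W,L \right)} = \left(W - 8\right) \left(0 + 4\right) = \left(-8 + W\right) 4 = -32 + 4 W$)
$H{\left(3,-1 \right)} - -156 = \left(-32 + 4 \cdot 3\right) - -156 = \left(-32 + 12\right) + 156 = -20 + 156 = 136$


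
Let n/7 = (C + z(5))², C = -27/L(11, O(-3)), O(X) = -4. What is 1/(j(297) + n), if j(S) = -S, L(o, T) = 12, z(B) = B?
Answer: -16/3905 ≈ -0.0040973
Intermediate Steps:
C = -9/4 (C = -27/12 = -27*1/12 = -9/4 ≈ -2.2500)
n = 847/16 (n = 7*(-9/4 + 5)² = 7*(11/4)² = 7*(121/16) = 847/16 ≈ 52.938)
1/(j(297) + n) = 1/(-1*297 + 847/16) = 1/(-297 + 847/16) = 1/(-3905/16) = -16/3905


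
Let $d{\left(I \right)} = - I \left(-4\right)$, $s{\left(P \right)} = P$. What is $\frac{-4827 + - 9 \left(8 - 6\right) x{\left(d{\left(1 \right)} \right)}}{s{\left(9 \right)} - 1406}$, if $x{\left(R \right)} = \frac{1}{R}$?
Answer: $\frac{9663}{2794} \approx 3.4585$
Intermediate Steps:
$d{\left(I \right)} = 4 I$
$\frac{-4827 + - 9 \left(8 - 6\right) x{\left(d{\left(1 \right)} \right)}}{s{\left(9 \right)} - 1406} = \frac{-4827 + \frac{\left(-9\right) \left(8 - 6\right)}{4 \cdot 1}}{9 - 1406} = \frac{-4827 + \frac{\left(-9\right) 2}{4}}{-1397} = \left(-4827 - \frac{9}{2}\right) \left(- \frac{1}{1397}\right) = \left(- \frac{9663}{2}\right) \left(- \frac{1}{1397}\right) = \frac{9663}{2794}$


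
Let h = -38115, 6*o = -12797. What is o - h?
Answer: 215893/6 ≈ 35982.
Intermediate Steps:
o = -12797/6 (o = (1/6)*(-12797) = -12797/6 ≈ -2132.8)
o - h = -12797/6 - 1*(-38115) = -12797/6 + 38115 = 215893/6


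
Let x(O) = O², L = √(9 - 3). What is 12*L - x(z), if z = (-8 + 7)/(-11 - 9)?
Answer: -1/400 + 12*√6 ≈ 29.391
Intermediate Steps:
z = 1/20 (z = -1/(-20) = -1*(-1/20) = 1/20 ≈ 0.050000)
L = √6 ≈ 2.4495
12*L - x(z) = 12*√6 - (1/20)² = 12*√6 - 1*1/400 = 12*√6 - 1/400 = -1/400 + 12*√6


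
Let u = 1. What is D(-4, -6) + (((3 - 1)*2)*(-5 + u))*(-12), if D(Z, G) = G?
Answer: 186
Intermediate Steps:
D(-4, -6) + (((3 - 1)*2)*(-5 + u))*(-12) = -6 + (((3 - 1)*2)*(-5 + 1))*(-12) = -6 + ((2*2)*(-4))*(-12) = -6 + (4*(-4))*(-12) = -6 - 16*(-12) = -6 + 192 = 186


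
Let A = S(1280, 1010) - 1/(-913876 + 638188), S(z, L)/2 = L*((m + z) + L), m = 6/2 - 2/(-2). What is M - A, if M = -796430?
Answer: -1497071303281/275688 ≈ -5.4303e+6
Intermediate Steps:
m = 4 (m = 6*(½) - 2*(-½) = 3 + 1 = 4)
S(z, L) = 2*L*(4 + L + z) (S(z, L) = 2*(L*((4 + z) + L)) = 2*(L*(4 + L + z)) = 2*L*(4 + L + z))
A = 1277505109441/275688 (A = 2*1010*(4 + 1010 + 1280) - 1/(-913876 + 638188) = 2*1010*2294 - 1/(-275688) = 4633880 - 1*(-1/275688) = 4633880 + 1/275688 = 1277505109441/275688 ≈ 4.6339e+6)
M - A = -796430 - 1*1277505109441/275688 = -796430 - 1277505109441/275688 = -1497071303281/275688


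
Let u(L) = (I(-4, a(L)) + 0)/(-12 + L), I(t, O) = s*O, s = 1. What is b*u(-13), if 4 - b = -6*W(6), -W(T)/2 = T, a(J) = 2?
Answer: 136/25 ≈ 5.4400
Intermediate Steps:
W(T) = -2*T
I(t, O) = O (I(t, O) = 1*O = O)
u(L) = 2/(-12 + L) (u(L) = (2 + 0)/(-12 + L) = 2/(-12 + L))
b = -68 (b = 4 - (-6)*(-2*6) = 4 - (-6)*(-12) = 4 - 1*72 = 4 - 72 = -68)
b*u(-13) = -136/(-12 - 13) = -136/(-25) = -136*(-1)/25 = -68*(-2/25) = 136/25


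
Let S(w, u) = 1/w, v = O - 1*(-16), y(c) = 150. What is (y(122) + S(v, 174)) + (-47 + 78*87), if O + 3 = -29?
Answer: 110223/16 ≈ 6888.9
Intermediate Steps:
O = -32 (O = -3 - 29 = -32)
v = -16 (v = -32 - 1*(-16) = -32 + 16 = -16)
(y(122) + S(v, 174)) + (-47 + 78*87) = (150 + 1/(-16)) + (-47 + 78*87) = (150 - 1/16) + (-47 + 6786) = 2399/16 + 6739 = 110223/16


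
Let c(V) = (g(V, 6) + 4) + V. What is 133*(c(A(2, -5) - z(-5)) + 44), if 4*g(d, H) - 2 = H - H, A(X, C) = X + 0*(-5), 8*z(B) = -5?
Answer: 54397/8 ≈ 6799.6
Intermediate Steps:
z(B) = -5/8 (z(B) = (1/8)*(-5) = -5/8)
A(X, C) = X (A(X, C) = X + 0 = X)
g(d, H) = 1/2 (g(d, H) = 1/2 + (H - H)/4 = 1/2 + (1/4)*0 = 1/2 + 0 = 1/2)
c(V) = 9/2 + V (c(V) = (1/2 + 4) + V = 9/2 + V)
133*(c(A(2, -5) - z(-5)) + 44) = 133*((9/2 + (2 - 1*(-5/8))) + 44) = 133*((9/2 + (2 + 5/8)) + 44) = 133*((9/2 + 21/8) + 44) = 133*(57/8 + 44) = 133*(409/8) = 54397/8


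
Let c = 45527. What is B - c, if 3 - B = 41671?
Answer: -87195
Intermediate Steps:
B = -41668 (B = 3 - 1*41671 = 3 - 41671 = -41668)
B - c = -41668 - 1*45527 = -41668 - 45527 = -87195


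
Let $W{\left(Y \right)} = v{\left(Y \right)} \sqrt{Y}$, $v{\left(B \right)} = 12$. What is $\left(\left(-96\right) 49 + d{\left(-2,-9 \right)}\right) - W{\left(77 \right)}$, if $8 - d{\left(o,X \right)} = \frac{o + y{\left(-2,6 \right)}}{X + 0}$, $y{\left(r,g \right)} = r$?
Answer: $- \frac{42268}{9} - 12 \sqrt{77} \approx -4801.7$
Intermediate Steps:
$W{\left(Y \right)} = 12 \sqrt{Y}$
$d{\left(o,X \right)} = 8 - \frac{-2 + o}{X}$ ($d{\left(o,X \right)} = 8 - \frac{o - 2}{X + 0} = 8 - \frac{-2 + o}{X}$)
$\left(\left(-96\right) 49 + d{\left(-2,-9 \right)}\right) - W{\left(77 \right)} = \left(\left(-96\right) 49 + \frac{2 - -2 + 8 \left(-9\right)}{-9}\right) - 12 \sqrt{77} = \left(-4704 - \frac{2 + 2 - 72}{9}\right) - 12 \sqrt{77} = \left(-4704 - - \frac{68}{9}\right) - 12 \sqrt{77} = \left(-4704 + \frac{68}{9}\right) - 12 \sqrt{77} = - \frac{42268}{9} - 12 \sqrt{77}$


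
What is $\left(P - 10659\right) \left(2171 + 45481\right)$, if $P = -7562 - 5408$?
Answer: $-1125969108$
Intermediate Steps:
$P = -12970$
$\left(P - 10659\right) \left(2171 + 45481\right) = \left(-12970 - 10659\right) \left(2171 + 45481\right) = \left(-23629\right) 47652 = -1125969108$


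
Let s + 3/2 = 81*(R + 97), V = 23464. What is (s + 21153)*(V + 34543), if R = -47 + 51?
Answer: 3402980655/2 ≈ 1.7015e+9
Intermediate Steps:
R = 4
s = 16359/2 (s = -3/2 + 81*(4 + 97) = -3/2 + 81*101 = -3/2 + 8181 = 16359/2 ≈ 8179.5)
(s + 21153)*(V + 34543) = (16359/2 + 21153)*(23464 + 34543) = (58665/2)*58007 = 3402980655/2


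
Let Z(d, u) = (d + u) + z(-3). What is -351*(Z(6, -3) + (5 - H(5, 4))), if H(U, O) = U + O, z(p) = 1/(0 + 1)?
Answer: 0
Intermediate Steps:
z(p) = 1 (z(p) = 1/1 = 1)
H(U, O) = O + U
Z(d, u) = 1 + d + u (Z(d, u) = (d + u) + 1 = 1 + d + u)
-351*(Z(6, -3) + (5 - H(5, 4))) = -351*((1 + 6 - 3) + (5 - (4 + 5))) = -351*(4 + (5 - 1*9)) = -351*(4 + (5 - 9)) = -351*(4 - 4) = -351*0 = 0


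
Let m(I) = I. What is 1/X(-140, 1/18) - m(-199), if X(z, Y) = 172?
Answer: 34229/172 ≈ 199.01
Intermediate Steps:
1/X(-140, 1/18) - m(-199) = 1/172 - 1*(-199) = 1/172 + 199 = 34229/172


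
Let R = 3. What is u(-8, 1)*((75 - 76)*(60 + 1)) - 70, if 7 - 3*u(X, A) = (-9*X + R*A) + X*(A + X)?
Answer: 7354/3 ≈ 2451.3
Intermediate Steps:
u(X, A) = 7/3 - A + 3*X - X*(A + X)/3 (u(X, A) = 7/3 - ((-9*X + 3*A) + X*(A + X))/3 = 7/3 - (-9*X + 3*A + X*(A + X))/3 = 7/3 + (-A + 3*X - X*(A + X)/3) = 7/3 - A + 3*X - X*(A + X)/3)
u(-8, 1)*((75 - 76)*(60 + 1)) - 70 = (7/3 - 1*1 + 3*(-8) - ⅓*(-8)² - ⅓*1*(-8))*((75 - 76)*(60 + 1)) - 70 = (7/3 - 1 - 24 - ⅓*64 + 8/3)*(-1*61) - 70 = (7/3 - 1 - 24 - 64/3 + 8/3)*(-61) - 70 = -124/3*(-61) - 70 = 7564/3 - 70 = 7354/3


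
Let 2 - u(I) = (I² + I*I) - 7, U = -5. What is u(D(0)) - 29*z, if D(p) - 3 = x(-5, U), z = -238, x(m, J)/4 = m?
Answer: 6333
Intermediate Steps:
x(m, J) = 4*m
D(p) = -17 (D(p) = 3 + 4*(-5) = 3 - 20 = -17)
u(I) = 9 - 2*I² (u(I) = 2 - ((I² + I*I) - 7) = 2 - ((I² + I²) - 7) = 2 - (2*I² - 7) = 2 - (-7 + 2*I²) = 2 + (7 - 2*I²) = 9 - 2*I²)
u(D(0)) - 29*z = (9 - 2*(-17)²) - 29*(-238) = (9 - 2*289) + 6902 = (9 - 578) + 6902 = -569 + 6902 = 6333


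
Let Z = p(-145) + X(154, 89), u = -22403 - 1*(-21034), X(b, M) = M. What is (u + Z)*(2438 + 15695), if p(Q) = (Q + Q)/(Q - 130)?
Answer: -1275511486/55 ≈ -2.3191e+7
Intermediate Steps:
p(Q) = 2*Q/(-130 + Q) (p(Q) = (2*Q)/(-130 + Q) = 2*Q/(-130 + Q))
u = -1369 (u = -22403 + 21034 = -1369)
Z = 4953/55 (Z = 2*(-145)/(-130 - 145) + 89 = 2*(-145)/(-275) + 89 = 2*(-145)*(-1/275) + 89 = 58/55 + 89 = 4953/55 ≈ 90.055)
(u + Z)*(2438 + 15695) = (-1369 + 4953/55)*(2438 + 15695) = -70342/55*18133 = -1275511486/55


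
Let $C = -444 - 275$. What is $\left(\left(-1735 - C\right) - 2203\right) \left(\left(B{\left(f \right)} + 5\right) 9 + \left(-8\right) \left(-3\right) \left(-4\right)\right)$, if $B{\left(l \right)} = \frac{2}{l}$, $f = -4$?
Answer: $\frac{357309}{2} \approx 1.7865 \cdot 10^{5}$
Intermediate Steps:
$C = -719$
$\left(\left(-1735 - C\right) - 2203\right) \left(\left(B{\left(f \right)} + 5\right) 9 + \left(-8\right) \left(-3\right) \left(-4\right)\right) = \left(\left(-1735 - -719\right) - 2203\right) \left(\left(\frac{2}{-4} + 5\right) 9 + \left(-8\right) \left(-3\right) \left(-4\right)\right) = \left(\left(-1735 + 719\right) - 2203\right) \left(\left(2 \left(- \frac{1}{4}\right) + 5\right) 9 + 24 \left(-4\right)\right) = \left(-1016 - 2203\right) \left(\left(- \frac{1}{2} + 5\right) 9 - 96\right) = - 3219 \left(\frac{9}{2} \cdot 9 - 96\right) = - 3219 \left(\frac{81}{2} - 96\right) = \left(-3219\right) \left(- \frac{111}{2}\right) = \frac{357309}{2}$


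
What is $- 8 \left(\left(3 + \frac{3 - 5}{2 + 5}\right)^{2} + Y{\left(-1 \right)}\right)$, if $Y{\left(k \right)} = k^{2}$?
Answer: $- \frac{3280}{49} \approx -66.939$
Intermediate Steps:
$- 8 \left(\left(3 + \frac{3 - 5}{2 + 5}\right)^{2} + Y{\left(-1 \right)}\right) = - 8 \left(\left(3 + \frac{3 - 5}{2 + 5}\right)^{2} + \left(-1\right)^{2}\right) = - 8 \left(\left(3 - \frac{2}{7}\right)^{2} + 1\right) = - 8 \left(\left(\frac{19}{7}\right)^{2} + 1\right) = - 8 \left(\frac{361}{49} + 1\right) = \left(-8\right) \frac{410}{49} = - \frac{3280}{49}$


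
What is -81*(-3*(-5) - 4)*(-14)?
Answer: 12474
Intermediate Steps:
-81*(-3*(-5) - 4)*(-14) = -81*(15 - 4)*(-14) = -81*11*(-14) = -891*(-14) = 12474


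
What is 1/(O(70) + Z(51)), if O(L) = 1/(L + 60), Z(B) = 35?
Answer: 130/4551 ≈ 0.028565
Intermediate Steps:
O(L) = 1/(60 + L)
1/(O(70) + Z(51)) = 1/(1/(60 + 70) + 35) = 1/(1/130 + 35) = 1/(4551/130) = 130/4551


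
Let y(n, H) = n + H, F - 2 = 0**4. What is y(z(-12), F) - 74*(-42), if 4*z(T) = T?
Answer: 3107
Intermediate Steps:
z(T) = T/4
F = 2 (F = 2 + 0**4 = 2 + 0 = 2)
y(n, H) = H + n
y(z(-12), F) - 74*(-42) = (2 + (1/4)*(-12)) - 74*(-42) = (2 - 3) - 1*(-3108) = -1 + 3108 = 3107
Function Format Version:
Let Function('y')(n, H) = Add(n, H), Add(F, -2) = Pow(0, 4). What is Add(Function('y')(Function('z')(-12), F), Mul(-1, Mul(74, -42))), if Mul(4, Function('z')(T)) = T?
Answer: 3107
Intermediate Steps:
Function('z')(T) = Mul(Rational(1, 4), T)
F = 2 (F = Add(2, Pow(0, 4)) = Add(2, 0) = 2)
Function('y')(n, H) = Add(H, n)
Add(Function('y')(Function('z')(-12), F), Mul(-1, Mul(74, -42))) = Add(Add(2, Mul(Rational(1, 4), -12)), Mul(-1, Mul(74, -42))) = Add(Add(2, -3), Mul(-1, -3108)) = Add(-1, 3108) = 3107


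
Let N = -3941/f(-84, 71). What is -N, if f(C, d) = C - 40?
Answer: -3941/124 ≈ -31.782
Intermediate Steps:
f(C, d) = -40 + C
N = 3941/124 (N = -3941/(-40 - 84) = -3941/(-124) = -3941*(-1/124) = 3941/124 ≈ 31.782)
-N = -1*3941/124 = -3941/124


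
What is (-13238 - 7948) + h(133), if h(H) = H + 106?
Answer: -20947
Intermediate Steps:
h(H) = 106 + H
(-13238 - 7948) + h(133) = (-13238 - 7948) + (106 + 133) = -21186 + 239 = -20947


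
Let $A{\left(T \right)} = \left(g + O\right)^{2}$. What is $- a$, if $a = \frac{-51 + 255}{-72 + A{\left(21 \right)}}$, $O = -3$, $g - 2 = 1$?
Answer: $\frac{17}{6} \approx 2.8333$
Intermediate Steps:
$g = 3$ ($g = 2 + 1 = 3$)
$A{\left(T \right)} = 0$ ($A{\left(T \right)} = \left(3 - 3\right)^{2} = 0^{2} = 0$)
$a = - \frac{17}{6}$ ($a = \frac{-51 + 255}{-72 + 0} = \frac{204}{-72} = 204 \left(- \frac{1}{72}\right) = - \frac{17}{6} \approx -2.8333$)
$- a = \left(-1\right) \left(- \frac{17}{6}\right) = \frac{17}{6}$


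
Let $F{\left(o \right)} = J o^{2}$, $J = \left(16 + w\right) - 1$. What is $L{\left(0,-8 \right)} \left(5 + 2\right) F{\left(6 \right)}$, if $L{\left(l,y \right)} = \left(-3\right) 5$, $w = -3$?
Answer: $-45360$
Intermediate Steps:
$L{\left(l,y \right)} = -15$
$J = 12$ ($J = \left(16 - 3\right) - 1 = 13 - 1 = 12$)
$F{\left(o \right)} = 12 o^{2}$
$L{\left(0,-8 \right)} \left(5 + 2\right) F{\left(6 \right)} = - 15 \left(5 + 2\right) 12 \cdot 6^{2} = - 15 \cdot 7 \cdot 12 \cdot 36 = - 15 \cdot 7 \cdot 432 = \left(-15\right) 3024 = -45360$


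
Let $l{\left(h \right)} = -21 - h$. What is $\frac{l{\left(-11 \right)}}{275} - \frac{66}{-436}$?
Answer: $\frac{1379}{11990} \approx 0.11501$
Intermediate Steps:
$\frac{l{\left(-11 \right)}}{275} - \frac{66}{-436} = \frac{-21 - -11}{275} - \frac{66}{-436} = \left(-21 + 11\right) \frac{1}{275} - - \frac{33}{218} = \left(-10\right) \frac{1}{275} + \frac{33}{218} = - \frac{2}{55} + \frac{33}{218} = \frac{1379}{11990}$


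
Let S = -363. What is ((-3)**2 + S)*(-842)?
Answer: 298068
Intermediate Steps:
((-3)**2 + S)*(-842) = ((-3)**2 - 363)*(-842) = (9 - 363)*(-842) = -354*(-842) = 298068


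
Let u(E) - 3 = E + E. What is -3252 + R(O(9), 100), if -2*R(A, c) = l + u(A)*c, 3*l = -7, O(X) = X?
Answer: -25805/6 ≈ -4300.8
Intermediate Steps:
u(E) = 3 + 2*E (u(E) = 3 + (E + E) = 3 + 2*E)
l = -7/3 (l = (⅓)*(-7) = -7/3 ≈ -2.3333)
R(A, c) = 7/6 - c*(3 + 2*A)/2 (R(A, c) = -(-7/3 + (3 + 2*A)*c)/2 = -(-7/3 + c*(3 + 2*A))/2 = 7/6 - c*(3 + 2*A)/2)
-3252 + R(O(9), 100) = -3252 + (7/6 - ½*100*(3 + 2*9)) = -3252 + (7/6 - ½*100*(3 + 18)) = -3252 + (7/6 - ½*100*21) = -3252 + (7/6 - 1050) = -3252 - 6293/6 = -25805/6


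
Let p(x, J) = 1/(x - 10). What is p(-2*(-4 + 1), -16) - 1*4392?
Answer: -17569/4 ≈ -4392.3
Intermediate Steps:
p(x, J) = 1/(-10 + x)
p(-2*(-4 + 1), -16) - 1*4392 = 1/(-10 - 2*(-4 + 1)) - 1*4392 = 1/(-10 - 2*(-3)) - 4392 = 1/(-10 + 6) - 4392 = 1/(-4) - 4392 = -¼ - 4392 = -17569/4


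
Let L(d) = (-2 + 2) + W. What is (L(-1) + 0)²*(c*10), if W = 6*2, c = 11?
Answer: 15840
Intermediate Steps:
W = 12
L(d) = 12 (L(d) = (-2 + 2) + 12 = 0 + 12 = 12)
(L(-1) + 0)²*(c*10) = (12 + 0)²*(11*10) = 12²*110 = 144*110 = 15840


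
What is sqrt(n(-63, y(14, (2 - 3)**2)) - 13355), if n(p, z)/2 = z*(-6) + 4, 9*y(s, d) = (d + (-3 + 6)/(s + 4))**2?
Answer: I*sqrt(1081254)/9 ≈ 115.54*I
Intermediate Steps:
y(s, d) = (d + 3/(4 + s))**2/9 (y(s, d) = (d + (-3 + 6)/(s + 4))**2/9 = (d + 3/(4 + s))**2/9)
n(p, z) = 8 - 12*z (n(p, z) = 2*(z*(-6) + 4) = 2*(-6*z + 4) = 2*(4 - 6*z) = 8 - 12*z)
sqrt(n(-63, y(14, (2 - 3)**2)) - 13355) = sqrt((8 - 4*(3 + 4*(2 - 3)**2 + (2 - 3)**2*14)**2/(3*(4 + 14)**2)) - 13355) = sqrt((8 - 4*(3 + 4*(-1)**2 + (-1)**2*14)**2/(3*18**2)) - 13355) = sqrt((8 - 4*(3 + 4*1 + 1*14)**2/(3*324)) - 13355) = sqrt((8 - 4*(3 + 4 + 14)**2/(3*324)) - 13355) = sqrt((8 - 4*21**2/(3*324)) - 13355) = sqrt((8 - 4*441/(3*324)) - 13355) = sqrt((8 - 12*49/324) - 13355) = sqrt((8 - 49/27) - 13355) = sqrt(167/27 - 13355) = sqrt(-360418/27) = I*sqrt(1081254)/9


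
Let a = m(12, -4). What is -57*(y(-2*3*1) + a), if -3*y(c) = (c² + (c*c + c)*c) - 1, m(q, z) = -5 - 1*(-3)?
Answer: -2641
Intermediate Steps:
m(q, z) = -2 (m(q, z) = -5 + 3 = -2)
a = -2
y(c) = ⅓ - c²/3 - c*(c + c²)/3 (y(c) = -((c² + (c*c + c)*c) - 1)/3 = -((c² + (c² + c)*c) - 1)/3 = -((c² + (c + c²)*c) - 1)/3 = -((c² + c*(c + c²)) - 1)/3 = -(-1 + c² + c*(c + c²))/3 = ⅓ - c²/3 - c*(c + c²)/3)
-57*(y(-2*3*1) + a) = -57*((⅓ - 2*(-2*3*1)²/3 - (-2*3*1)³/3) - 2) = -57*((⅓ - 2*(-6*1)²/3 - (-6*1)³/3) - 2) = -57*((⅓ - ⅔*(-6)² - ⅓*(-6)³) - 2) = -57*((⅓ - ⅔*36 - ⅓*(-216)) - 2) = -57*((⅓ - 24 + 72) - 2) = -57*(145/3 - 2) = -57*139/3 = -2641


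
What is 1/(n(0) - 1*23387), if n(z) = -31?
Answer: -1/23418 ≈ -4.2702e-5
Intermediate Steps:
1/(n(0) - 1*23387) = 1/(-31 - 1*23387) = 1/(-31 - 23387) = 1/(-23418) = -1/23418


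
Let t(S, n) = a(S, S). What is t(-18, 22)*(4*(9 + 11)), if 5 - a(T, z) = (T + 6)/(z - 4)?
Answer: 3920/11 ≈ 356.36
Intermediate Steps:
a(T, z) = 5 - (6 + T)/(-4 + z) (a(T, z) = 5 - (T + 6)/(z - 4) = 5 - (6 + T)/(-4 + z))
t(S, n) = (-26 + 4*S)/(-4 + S) (t(S, n) = (-26 - S + 5*S)/(-4 + S) = (-26 + 4*S)/(-4 + S))
t(-18, 22)*(4*(9 + 11)) = (2*(-13 + 2*(-18))/(-4 - 18))*(4*(9 + 11)) = (2*(-13 - 36)/(-22))*(4*20) = (2*(-1/22)*(-49))*80 = (49/11)*80 = 3920/11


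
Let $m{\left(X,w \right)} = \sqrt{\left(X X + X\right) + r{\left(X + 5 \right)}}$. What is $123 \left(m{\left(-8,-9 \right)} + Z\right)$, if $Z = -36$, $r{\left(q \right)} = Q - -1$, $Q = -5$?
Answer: $-4428 + 246 \sqrt{13} \approx -3541.0$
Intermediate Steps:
$r{\left(q \right)} = -4$ ($r{\left(q \right)} = -5 - -1 = -5 + 1 = -4$)
$m{\left(X,w \right)} = \sqrt{-4 + X + X^{2}}$ ($m{\left(X,w \right)} = \sqrt{\left(X X + X\right) - 4} = \sqrt{\left(X^{2} + X\right) - 4} = \sqrt{\left(X + X^{2}\right) - 4} = \sqrt{-4 + X + X^{2}}$)
$123 \left(m{\left(-8,-9 \right)} + Z\right) = 123 \left(\sqrt{-4 - 8 + \left(-8\right)^{2}} - 36\right) = 123 \left(\sqrt{-4 - 8 + 64} - 36\right) = 123 \left(\sqrt{52} - 36\right) = 123 \left(2 \sqrt{13} - 36\right) = 123 \left(-36 + 2 \sqrt{13}\right) = -4428 + 246 \sqrt{13}$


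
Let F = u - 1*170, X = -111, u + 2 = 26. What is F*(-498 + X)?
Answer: 88914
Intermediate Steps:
u = 24 (u = -2 + 26 = 24)
F = -146 (F = 24 - 1*170 = 24 - 170 = -146)
F*(-498 + X) = -146*(-498 - 111) = -146*(-609) = 88914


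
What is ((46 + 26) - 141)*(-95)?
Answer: 6555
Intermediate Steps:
((46 + 26) - 141)*(-95) = (72 - 141)*(-95) = -69*(-95) = 6555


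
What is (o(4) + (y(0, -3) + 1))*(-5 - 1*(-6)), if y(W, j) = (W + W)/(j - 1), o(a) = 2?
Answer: 3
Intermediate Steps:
y(W, j) = 2*W/(-1 + j) (y(W, j) = (2*W)/(-1 + j) = 2*W/(-1 + j))
(o(4) + (y(0, -3) + 1))*(-5 - 1*(-6)) = (2 + (2*0/(-1 - 3) + 1))*(-5 - 1*(-6)) = (2 + (2*0/(-4) + 1))*(-5 + 6) = (2 + (2*0*(-¼) + 1))*1 = (2 + (0 + 1))*1 = (2 + 1)*1 = 3*1 = 3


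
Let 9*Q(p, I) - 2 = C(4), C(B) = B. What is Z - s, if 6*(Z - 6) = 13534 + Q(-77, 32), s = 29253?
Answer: -242921/9 ≈ -26991.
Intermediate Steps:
Q(p, I) = ⅔ (Q(p, I) = 2/9 + (⅑)*4 = 2/9 + 4/9 = ⅔)
Z = 20356/9 (Z = 6 + (13534 + ⅔)/6 = 6 + (⅙)*(40604/3) = 6 + 20302/9 = 20356/9 ≈ 2261.8)
Z - s = 20356/9 - 1*29253 = 20356/9 - 29253 = -242921/9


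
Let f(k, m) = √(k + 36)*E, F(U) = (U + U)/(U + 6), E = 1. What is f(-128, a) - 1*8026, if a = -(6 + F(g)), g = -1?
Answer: -8026 + 2*I*√23 ≈ -8026.0 + 9.5917*I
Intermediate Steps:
F(U) = 2*U/(6 + U) (F(U) = (2*U)/(6 + U) = 2*U/(6 + U))
a = -28/5 (a = -(6 + 2*(-1)/(6 - 1)) = -(6 + 2*(-1)/5) = -(6 + 2*(-1)*(⅕)) = -(6 - ⅖) = -1*28/5 = -28/5 ≈ -5.6000)
f(k, m) = √(36 + k) (f(k, m) = √(k + 36)*1 = √(36 + k)*1 = √(36 + k))
f(-128, a) - 1*8026 = √(36 - 128) - 1*8026 = √(-92) - 8026 = 2*I*√23 - 8026 = -8026 + 2*I*√23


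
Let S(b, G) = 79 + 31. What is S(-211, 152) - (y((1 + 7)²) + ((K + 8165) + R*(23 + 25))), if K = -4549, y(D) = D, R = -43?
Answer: -1506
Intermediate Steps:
S(b, G) = 110
S(-211, 152) - (y((1 + 7)²) + ((K + 8165) + R*(23 + 25))) = 110 - ((1 + 7)² + ((-4549 + 8165) - 43*(23 + 25))) = 110 - (8² + (3616 - 43*48)) = 110 - (64 + (3616 - 2064)) = 110 - (64 + 1552) = 110 - 1*1616 = 110 - 1616 = -1506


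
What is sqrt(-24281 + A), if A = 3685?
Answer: 2*I*sqrt(5149) ≈ 143.51*I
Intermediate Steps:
sqrt(-24281 + A) = sqrt(-24281 + 3685) = sqrt(-20596) = 2*I*sqrt(5149)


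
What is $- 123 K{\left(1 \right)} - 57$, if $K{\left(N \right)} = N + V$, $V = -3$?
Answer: $189$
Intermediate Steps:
$K{\left(N \right)} = -3 + N$ ($K{\left(N \right)} = N - 3 = -3 + N$)
$- 123 K{\left(1 \right)} - 57 = - 123 \left(-3 + 1\right) - 57 = \left(-123\right) \left(-2\right) - 57 = 246 - 57 = 189$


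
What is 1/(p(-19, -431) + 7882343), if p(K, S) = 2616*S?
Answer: 1/6754847 ≈ 1.4804e-7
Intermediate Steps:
1/(p(-19, -431) + 7882343) = 1/(2616*(-431) + 7882343) = 1/(-1127496 + 7882343) = 1/6754847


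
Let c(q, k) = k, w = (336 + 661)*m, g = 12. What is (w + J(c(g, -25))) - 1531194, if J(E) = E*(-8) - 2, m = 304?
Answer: -1227908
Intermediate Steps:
w = 303088 (w = (336 + 661)*304 = 997*304 = 303088)
J(E) = -2 - 8*E (J(E) = -8*E - 2 = -2 - 8*E)
(w + J(c(g, -25))) - 1531194 = (303088 + (-2 - 8*(-25))) - 1531194 = (303088 + (-2 + 200)) - 1531194 = (303088 + 198) - 1531194 = 303286 - 1531194 = -1227908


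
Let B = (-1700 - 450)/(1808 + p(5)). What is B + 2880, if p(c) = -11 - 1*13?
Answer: 2567885/892 ≈ 2878.8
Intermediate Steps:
p(c) = -24 (p(c) = -11 - 13 = -24)
B = -1075/892 (B = (-1700 - 450)/(1808 - 24) = -2150/1784 = -2150*1/1784 = -1075/892 ≈ -1.2052)
B + 2880 = -1075/892 + 2880 = 2567885/892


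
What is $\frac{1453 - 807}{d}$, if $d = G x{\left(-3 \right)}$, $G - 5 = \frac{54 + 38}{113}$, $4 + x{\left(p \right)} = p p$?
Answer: $\frac{72998}{3285} \approx 22.222$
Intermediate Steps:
$x{\left(p \right)} = -4 + p^{2}$ ($x{\left(p \right)} = -4 + p p = -4 + p^{2}$)
$G = \frac{657}{113}$ ($G = 5 + \frac{54 + 38}{113} = 5 + 92 \cdot \frac{1}{113} = 5 + \frac{92}{113} = \frac{657}{113} \approx 5.8142$)
$d = \frac{3285}{113}$ ($d = \frac{657 \left(-4 + \left(-3\right)^{2}\right)}{113} = \frac{657 \left(-4 + 9\right)}{113} = \frac{657}{113} \cdot 5 = \frac{3285}{113} \approx 29.071$)
$\frac{1453 - 807}{d} = \frac{1453 - 807}{\frac{3285}{113}} = \left(1453 - 807\right) \frac{113}{3285} = 646 \cdot \frac{113}{3285} = \frac{72998}{3285}$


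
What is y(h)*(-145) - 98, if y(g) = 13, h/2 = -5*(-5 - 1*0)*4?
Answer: -1983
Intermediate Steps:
h = 200 (h = 2*(-5*(-5 - 1*0)*4) = 2*(-5*(-5 + 0)*4) = 2*(-5*(-5)*4) = 2*(25*4) = 2*100 = 200)
y(h)*(-145) - 98 = 13*(-145) - 98 = -1885 - 98 = -1983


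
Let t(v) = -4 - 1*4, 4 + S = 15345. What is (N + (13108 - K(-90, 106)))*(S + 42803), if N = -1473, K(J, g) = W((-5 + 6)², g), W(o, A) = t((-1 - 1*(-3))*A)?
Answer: 676970592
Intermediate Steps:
S = 15341 (S = -4 + 15345 = 15341)
t(v) = -8 (t(v) = -4 - 4 = -8)
W(o, A) = -8
K(J, g) = -8
(N + (13108 - K(-90, 106)))*(S + 42803) = (-1473 + (13108 - 1*(-8)))*(15341 + 42803) = (-1473 + (13108 + 8))*58144 = (-1473 + 13116)*58144 = 11643*58144 = 676970592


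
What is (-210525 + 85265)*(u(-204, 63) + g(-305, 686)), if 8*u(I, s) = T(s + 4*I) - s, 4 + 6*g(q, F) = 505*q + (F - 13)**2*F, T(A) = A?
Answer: -19450037917390/3 ≈ -6.4833e+12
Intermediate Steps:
g(q, F) = -2/3 + 505*q/6 + F*(-13 + F)**2/6 (g(q, F) = -2/3 + (505*q + (F - 13)**2*F)/6 = -2/3 + (505*q + (-13 + F)**2*F)/6 = -2/3 + (505*q + F*(-13 + F)**2)/6 = -2/3 + (505*q/6 + F*(-13 + F)**2/6) = -2/3 + 505*q/6 + F*(-13 + F)**2/6)
u(I, s) = I/2 (u(I, s) = ((s + 4*I) - s)/8 = (4*I)/8 = I/2)
(-210525 + 85265)*(u(-204, 63) + g(-305, 686)) = (-210525 + 85265)*((1/2)*(-204) + (-2/3 + (505/6)*(-305) + (1/6)*686*(-13 + 686)**2)) = -125260*(-102 + (-2/3 - 154025/6 + (1/6)*686*673**2)) = -125260*(-102 + (-2/3 - 154025/6 + (1/6)*686*452929)) = -125260*(-102 + (-2/3 - 154025/6 + 155354647/3)) = -125260*(-102 + 310555265/6) = -125260*310554653/6 = -19450037917390/3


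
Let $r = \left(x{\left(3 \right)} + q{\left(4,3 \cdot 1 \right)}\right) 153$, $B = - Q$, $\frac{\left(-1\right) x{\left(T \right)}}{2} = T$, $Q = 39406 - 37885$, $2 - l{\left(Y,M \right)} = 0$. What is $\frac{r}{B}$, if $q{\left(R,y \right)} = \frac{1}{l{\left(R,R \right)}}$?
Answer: $\frac{187}{338} \approx 0.55325$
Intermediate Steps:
$l{\left(Y,M \right)} = 2$ ($l{\left(Y,M \right)} = 2 - 0 = 2 + 0 = 2$)
$Q = 1521$ ($Q = 39406 - 37885 = 1521$)
$x{\left(T \right)} = - 2 T$
$q{\left(R,y \right)} = \frac{1}{2}$
$B = -1521$ ($B = \left(-1\right) 1521 = -1521$)
$r = - \frac{1683}{2}$ ($r = \left(\left(-2\right) 3 + \frac{1}{2}\right) 153 = \left(-6 + \frac{1}{2}\right) 153 = \left(- \frac{11}{2}\right) 153 = - \frac{1683}{2} \approx -841.5$)
$\frac{r}{B} = - \frac{1683}{2 \left(-1521\right)} = \left(- \frac{1683}{2}\right) \left(- \frac{1}{1521}\right) = \frac{187}{338}$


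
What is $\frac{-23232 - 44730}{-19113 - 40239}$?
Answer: $\frac{11327}{9892} \approx 1.1451$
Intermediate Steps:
$\frac{-23232 - 44730}{-19113 - 40239} = - \frac{67962}{-59352} = \left(-67962\right) \left(- \frac{1}{59352}\right) = \frac{11327}{9892}$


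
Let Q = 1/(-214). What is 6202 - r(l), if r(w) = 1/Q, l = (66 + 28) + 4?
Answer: 6416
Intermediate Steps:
l = 98 (l = 94 + 4 = 98)
Q = -1/214 ≈ -0.0046729
r(w) = -214 (r(w) = 1/(-1/214) = -214)
6202 - r(l) = 6202 - 1*(-214) = 6202 + 214 = 6416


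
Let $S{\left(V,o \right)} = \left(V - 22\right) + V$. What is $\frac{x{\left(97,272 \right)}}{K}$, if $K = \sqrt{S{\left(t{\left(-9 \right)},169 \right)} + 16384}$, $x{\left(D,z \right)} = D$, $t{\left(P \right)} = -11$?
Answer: $\frac{97 \sqrt{4085}}{8170} \approx 0.75883$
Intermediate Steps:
$S{\left(V,o \right)} = -22 + 2 V$ ($S{\left(V,o \right)} = \left(-22 + V\right) + V = -22 + 2 V$)
$K = 2 \sqrt{4085}$ ($K = \sqrt{\left(-22 + 2 \left(-11\right)\right) + 16384} = \sqrt{\left(-22 - 22\right) + 16384} = \sqrt{-44 + 16384} = \sqrt{16340} = 2 \sqrt{4085} \approx 127.83$)
$\frac{x{\left(97,272 \right)}}{K} = \frac{97}{2 \sqrt{4085}} = 97 \frac{\sqrt{4085}}{8170} = \frac{97 \sqrt{4085}}{8170}$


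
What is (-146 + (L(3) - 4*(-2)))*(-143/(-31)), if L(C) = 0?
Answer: -19734/31 ≈ -636.58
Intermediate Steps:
(-146 + (L(3) - 4*(-2)))*(-143/(-31)) = (-146 + (0 - 4*(-2)))*(-143/(-31)) = (-146 + (0 + 8))*(-143*(-1/31)) = (-146 + 8)*(143/31) = -138*143/31 = -19734/31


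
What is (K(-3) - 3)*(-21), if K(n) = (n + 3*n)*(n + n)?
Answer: -1449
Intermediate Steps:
K(n) = 8*n² (K(n) = (4*n)*(2*n) = 8*n²)
(K(-3) - 3)*(-21) = (8*(-3)² - 3)*(-21) = (8*9 - 3)*(-21) = (72 - 3)*(-21) = 69*(-21) = -1449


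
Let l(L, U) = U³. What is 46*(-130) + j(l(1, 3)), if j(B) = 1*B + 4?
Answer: -5949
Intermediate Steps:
j(B) = 4 + B (j(B) = B + 4 = 4 + B)
46*(-130) + j(l(1, 3)) = 46*(-130) + (4 + 3³) = -5980 + (4 + 27) = -5980 + 31 = -5949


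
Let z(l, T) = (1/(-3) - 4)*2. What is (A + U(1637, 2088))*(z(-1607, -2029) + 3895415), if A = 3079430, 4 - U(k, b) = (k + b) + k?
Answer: 35924278613768/3 ≈ 1.1975e+13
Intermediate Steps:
U(k, b) = 4 - b - 2*k (U(k, b) = 4 - ((k + b) + k) = 4 - ((b + k) + k) = 4 - (b + 2*k) = 4 + (-b - 2*k) = 4 - b - 2*k)
z(l, T) = -26/3 (z(l, T) = (-⅓ - 4)*2 = -13/3*2 = -26/3)
(A + U(1637, 2088))*(z(-1607, -2029) + 3895415) = (3079430 + (4 - 1*2088 - 2*1637))*(-26/3 + 3895415) = (3079430 + (4 - 2088 - 3274))*(11686219/3) = (3079430 - 5358)*(11686219/3) = 3074072*(11686219/3) = 35924278613768/3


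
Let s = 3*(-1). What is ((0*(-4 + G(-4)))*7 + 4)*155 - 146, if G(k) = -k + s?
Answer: 474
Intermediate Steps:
s = -3
G(k) = -3 - k (G(k) = -k - 3 = -3 - k)
((0*(-4 + G(-4)))*7 + 4)*155 - 146 = ((0*(-4 + (-3 - 1*(-4))))*7 + 4)*155 - 146 = ((0*(-4 + (-3 + 4)))*7 + 4)*155 - 146 = ((0*(-4 + 1))*7 + 4)*155 - 146 = ((0*(-3))*7 + 4)*155 - 146 = (0*7 + 4)*155 - 146 = (0 + 4)*155 - 146 = 4*155 - 146 = 620 - 146 = 474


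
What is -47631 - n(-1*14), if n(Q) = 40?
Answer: -47671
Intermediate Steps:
-47631 - n(-1*14) = -47631 - 1*40 = -47631 - 40 = -47671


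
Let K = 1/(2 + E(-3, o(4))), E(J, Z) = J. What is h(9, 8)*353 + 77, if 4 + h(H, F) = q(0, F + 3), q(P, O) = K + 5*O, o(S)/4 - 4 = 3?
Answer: 17727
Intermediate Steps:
o(S) = 28 (o(S) = 16 + 4*3 = 16 + 12 = 28)
K = -1 (K = 1/(2 - 3) = 1/(-1) = -1)
q(P, O) = -1 + 5*O
h(H, F) = 10 + 5*F (h(H, F) = -4 + (-1 + 5*(F + 3)) = -4 + (-1 + 5*(3 + F)) = -4 + (-1 + (15 + 5*F)) = -4 + (14 + 5*F) = 10 + 5*F)
h(9, 8)*353 + 77 = (10 + 5*8)*353 + 77 = (10 + 40)*353 + 77 = 50*353 + 77 = 17650 + 77 = 17727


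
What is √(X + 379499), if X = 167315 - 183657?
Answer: √363157 ≈ 602.63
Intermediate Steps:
X = -16342
√(X + 379499) = √(-16342 + 379499) = √363157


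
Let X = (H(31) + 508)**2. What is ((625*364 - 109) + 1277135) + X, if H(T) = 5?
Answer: 1767695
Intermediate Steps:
X = 263169 (X = (5 + 508)**2 = 513**2 = 263169)
((625*364 - 109) + 1277135) + X = ((625*364 - 109) + 1277135) + 263169 = ((227500 - 109) + 1277135) + 263169 = (227391 + 1277135) + 263169 = 1504526 + 263169 = 1767695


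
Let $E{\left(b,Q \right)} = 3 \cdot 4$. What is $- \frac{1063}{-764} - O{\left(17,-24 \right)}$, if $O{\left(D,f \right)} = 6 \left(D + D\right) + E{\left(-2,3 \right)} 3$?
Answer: $- \frac{182297}{764} \approx -238.61$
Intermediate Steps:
$E{\left(b,Q \right)} = 12$
$O{\left(D,f \right)} = 36 + 12 D$ ($O{\left(D,f \right)} = 6 \left(D + D\right) + 12 \cdot 3 = 6 \cdot 2 D + 36 = 12 D + 36 = 36 + 12 D$)
$- \frac{1063}{-764} - O{\left(17,-24 \right)} = - \frac{1063}{-764} - \left(36 + 12 \cdot 17\right) = \left(-1063\right) \left(- \frac{1}{764}\right) - \left(36 + 204\right) = \frac{1063}{764} - 240 = - \frac{182297}{764}$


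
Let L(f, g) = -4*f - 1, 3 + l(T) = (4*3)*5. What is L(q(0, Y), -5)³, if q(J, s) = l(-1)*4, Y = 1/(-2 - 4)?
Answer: -761048497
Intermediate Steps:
l(T) = 57 (l(T) = -3 + (4*3)*5 = -3 + 12*5 = -3 + 60 = 57)
Y = -⅙ (Y = 1/(-6) = -⅙ ≈ -0.16667)
q(J, s) = 228 (q(J, s) = 57*4 = 228)
L(f, g) = -1 - 4*f
L(q(0, Y), -5)³ = (-1 - 4*228)³ = (-1 - 912)³ = (-913)³ = -761048497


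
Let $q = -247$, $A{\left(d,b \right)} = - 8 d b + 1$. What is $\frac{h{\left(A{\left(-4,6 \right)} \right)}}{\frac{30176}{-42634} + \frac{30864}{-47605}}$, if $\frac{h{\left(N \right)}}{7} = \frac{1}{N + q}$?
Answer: $\frac{7103570495}{74314374912} \approx 0.095588$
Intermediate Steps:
$A{\left(d,b \right)} = 1 - 8 b d$ ($A{\left(d,b \right)} = - 8 b d + 1 = 1 - 8 b d$)
$h{\left(N \right)} = \frac{7}{-247 + N}$ ($h{\left(N \right)} = \frac{7}{N - 247} = \frac{7}{-247 + N}$)
$\frac{h{\left(A{\left(-4,6 \right)} \right)}}{\frac{30176}{-42634} + \frac{30864}{-47605}} = \frac{7 \frac{1}{-247 - \left(-1 + 48 \left(-4\right)\right)}}{\frac{30176}{-42634} + \frac{30864}{-47605}} = \frac{7 \frac{1}{-247 + \left(1 + 192\right)}}{30176 \left(- \frac{1}{42634}\right) + 30864 \left(- \frac{1}{47605}\right)} = \frac{7 \frac{1}{-247 + 193}}{- \frac{15088}{21317} - \frac{30864}{47605}} = \frac{7 \frac{1}{-54}}{- \frac{1376192128}{1014795785}} = 7 \left(- \frac{1}{54}\right) \left(- \frac{1014795785}{1376192128}\right) = \left(- \frac{7}{54}\right) \left(- \frac{1014795785}{1376192128}\right) = \frac{7103570495}{74314374912}$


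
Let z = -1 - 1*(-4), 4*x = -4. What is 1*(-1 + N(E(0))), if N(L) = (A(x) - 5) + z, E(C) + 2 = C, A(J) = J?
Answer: -4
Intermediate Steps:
x = -1 (x = (¼)*(-4) = -1)
z = 3 (z = -1 + 4 = 3)
E(C) = -2 + C
N(L) = -3 (N(L) = (-1 - 5) + 3 = -6 + 3 = -3)
1*(-1 + N(E(0))) = 1*(-1 - 3) = 1*(-4) = -4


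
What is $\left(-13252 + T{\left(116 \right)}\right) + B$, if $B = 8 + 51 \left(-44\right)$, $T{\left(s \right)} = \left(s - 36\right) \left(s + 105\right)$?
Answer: $2192$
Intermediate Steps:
$T{\left(s \right)} = \left(-36 + s\right) \left(105 + s\right)$
$B = -2236$ ($B = 8 - 2244 = -2236$)
$\left(-13252 + T{\left(116 \right)}\right) + B = \left(-13252 + \left(-3780 + 116^{2} + 69 \cdot 116\right)\right) - 2236 = \left(-13252 + \left(-3780 + 13456 + 8004\right)\right) - 2236 = \left(-13252 + 17680\right) - 2236 = 4428 - 2236 = 2192$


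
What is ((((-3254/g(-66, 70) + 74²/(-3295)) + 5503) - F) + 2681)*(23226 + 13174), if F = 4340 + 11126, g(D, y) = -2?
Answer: -135689743280/659 ≈ -2.0590e+8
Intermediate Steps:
F = 15466
((((-3254/g(-66, 70) + 74²/(-3295)) + 5503) - F) + 2681)*(23226 + 13174) = ((((-3254/(-2) + 74²/(-3295)) + 5503) - 1*15466) + 2681)*(23226 + 13174) = ((((-3254*(-½) + 5476*(-1/3295)) + 5503) - 15466) + 2681)*36400 = ((((1627 - 5476/3295) + 5503) - 15466) + 2681)*36400 = (((5355489/3295 + 5503) - 15466) + 2681)*36400 = ((23487874/3295 - 15466) + 2681)*36400 = (-27472596/3295 + 2681)*36400 = -18638701/3295*36400 = -135689743280/659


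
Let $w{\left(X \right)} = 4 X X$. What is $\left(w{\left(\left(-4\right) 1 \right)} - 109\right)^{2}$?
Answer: $2025$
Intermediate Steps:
$w{\left(X \right)} = 4 X^{2}$
$\left(w{\left(\left(-4\right) 1 \right)} - 109\right)^{2} = \left(4 \left(\left(-4\right) 1\right)^{2} - 109\right)^{2} = \left(4 \left(-4\right)^{2} - 109\right)^{2} = \left(4 \cdot 16 - 109\right)^{2} = \left(64 - 109\right)^{2} = \left(-45\right)^{2} = 2025$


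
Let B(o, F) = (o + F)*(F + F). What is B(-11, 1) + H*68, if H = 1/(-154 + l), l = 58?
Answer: -497/24 ≈ -20.708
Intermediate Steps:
B(o, F) = 2*F*(F + o) (B(o, F) = (F + o)*(2*F) = 2*F*(F + o))
H = -1/96 (H = 1/(-154 + 58) = 1/(-96) = -1/96 ≈ -0.010417)
B(-11, 1) + H*68 = 2*1*(1 - 11) - 1/96*68 = 2*1*(-10) - 17/24 = -20 - 17/24 = -497/24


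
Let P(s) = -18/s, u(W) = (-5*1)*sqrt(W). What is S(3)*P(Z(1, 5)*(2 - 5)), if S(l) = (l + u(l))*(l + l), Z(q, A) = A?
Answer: 108/5 - 36*sqrt(3) ≈ -40.754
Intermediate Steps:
u(W) = -5*sqrt(W)
S(l) = 2*l*(l - 5*sqrt(l)) (S(l) = (l - 5*sqrt(l))*(l + l) = (l - 5*sqrt(l))*(2*l) = 2*l*(l - 5*sqrt(l)))
S(3)*P(Z(1, 5)*(2 - 5)) = (-30*sqrt(3) + 2*3**2)*(-18*1/(5*(2 - 5))) = (-30*sqrt(3) + 2*9)*(-18/(5*(-3))) = (-30*sqrt(3) + 18)*(-18/(-15)) = (18 - 30*sqrt(3))*(-18*(-1/15)) = (18 - 30*sqrt(3))*(6/5) = 108/5 - 36*sqrt(3)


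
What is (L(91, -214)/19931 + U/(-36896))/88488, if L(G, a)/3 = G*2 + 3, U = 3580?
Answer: -12718925/16267947521472 ≈ -7.8184e-7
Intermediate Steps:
L(G, a) = 9 + 6*G (L(G, a) = 3*(G*2 + 3) = 3*(2*G + 3) = 3*(3 + 2*G) = 9 + 6*G)
(L(91, -214)/19931 + U/(-36896))/88488 = ((9 + 6*91)/19931 + 3580/(-36896))/88488 = ((9 + 546)*(1/19931) + 3580*(-1/36896))*(1/88488) = (555*(1/19931) - 895/9224)*(1/88488) = (555/19931 - 895/9224)*(1/88488) = -12718925/183843544*1/88488 = -12718925/16267947521472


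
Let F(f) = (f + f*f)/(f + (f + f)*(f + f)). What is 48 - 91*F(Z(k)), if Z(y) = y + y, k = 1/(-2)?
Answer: 48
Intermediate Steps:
k = -½ ≈ -0.50000
Z(y) = 2*y
F(f) = (f + f²)/(f + 4*f²) (F(f) = (f + f²)/(f + (2*f)*(2*f)) = (f + f²)/(f + 4*f²))
48 - 91*F(Z(k)) = 48 - 91*(1 + 2*(-½))/(1 + 4*(2*(-½))) = 48 - 91*(1 - 1)/(1 + 4*(-1)) = 48 - 91*0/(1 - 4) = 48 - 91*0/(-3) = 48 - (-91)*0/3 = 48 - 91*0 = 48 + 0 = 48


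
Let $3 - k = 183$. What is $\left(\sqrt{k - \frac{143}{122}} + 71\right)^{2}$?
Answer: $\frac{592899}{122} + \frac{2201 i \sqrt{2806}}{61} \approx 4859.8 + 1911.3 i$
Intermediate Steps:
$k = -180$ ($k = 3 - 183 = -180$)
$\left(\sqrt{k - \frac{143}{122}} + 71\right)^{2} = \left(\sqrt{-180 - \frac{143}{122}} + 71\right)^{2} = \left(\sqrt{- \frac{22103}{122}} + 71\right)^{2} = \left(\frac{31 i \sqrt{2806}}{122} + 71\right)^{2} = \left(71 + \frac{31 i \sqrt{2806}}{122}\right)^{2}$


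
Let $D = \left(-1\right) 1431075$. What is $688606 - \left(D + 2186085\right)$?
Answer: $-66404$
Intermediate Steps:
$D = -1431075$
$688606 - \left(D + 2186085\right) = 688606 - \left(-1431075 + 2186085\right) = 688606 - 755010 = -66404$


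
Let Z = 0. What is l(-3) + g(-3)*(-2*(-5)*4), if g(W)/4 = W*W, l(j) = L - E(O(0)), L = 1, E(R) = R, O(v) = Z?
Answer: 1441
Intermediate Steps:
O(v) = 0
l(j) = 1 (l(j) = 1 - 1*0 = 1 + 0 = 1)
g(W) = 4*W² (g(W) = 4*(W*W) = 4*W²)
l(-3) + g(-3)*(-2*(-5)*4) = 1 + (4*(-3)²)*(-2*(-5)*4) = 1 + (4*9)*(10*4) = 1 + 36*40 = 1 + 1440 = 1441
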